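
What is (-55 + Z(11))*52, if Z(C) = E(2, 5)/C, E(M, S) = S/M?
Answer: -31330/11 ≈ -2848.2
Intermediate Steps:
Z(C) = 5/(2*C) (Z(C) = (5/2)/C = (5*(½))/C = 5/(2*C))
(-55 + Z(11))*52 = (-55 + (5/2)/11)*52 = (-55 + (5/2)*(1/11))*52 = (-55 + 5/22)*52 = -1205/22*52 = -31330/11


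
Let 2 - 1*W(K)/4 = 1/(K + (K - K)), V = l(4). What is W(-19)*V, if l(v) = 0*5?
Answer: 0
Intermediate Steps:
l(v) = 0
V = 0
W(K) = 8 - 4/K (W(K) = 8 - 4/(K + (K - K)) = 8 - 4/(K + 0) = 8 - 4/K)
W(-19)*V = (8 - 4/(-19))*0 = (8 - 4*(-1/19))*0 = (8 + 4/19)*0 = (156/19)*0 = 0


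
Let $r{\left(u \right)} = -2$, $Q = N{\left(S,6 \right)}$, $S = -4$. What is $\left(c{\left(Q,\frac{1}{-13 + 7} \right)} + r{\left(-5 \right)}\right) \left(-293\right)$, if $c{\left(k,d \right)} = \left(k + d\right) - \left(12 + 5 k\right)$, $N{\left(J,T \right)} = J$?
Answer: $- \frac{3223}{6} \approx -537.17$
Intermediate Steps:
$Q = -4$
$c{\left(k,d \right)} = -12 + d - 4 k$ ($c{\left(k,d \right)} = \left(d + k\right) - \left(12 + 5 k\right) = -12 + d - 4 k$)
$\left(c{\left(Q,\frac{1}{-13 + 7} \right)} + r{\left(-5 \right)}\right) \left(-293\right) = \left(\left(-12 + \frac{1}{-13 + 7} - -16\right) - 2\right) \left(-293\right) = \left(\left(-12 + \frac{1}{-6} + 16\right) - 2\right) \left(-293\right) = \left(\left(-12 - \frac{1}{6} + 16\right) - 2\right) \left(-293\right) = \left(\frac{23}{6} - 2\right) \left(-293\right) = \frac{11}{6} \left(-293\right) = - \frac{3223}{6}$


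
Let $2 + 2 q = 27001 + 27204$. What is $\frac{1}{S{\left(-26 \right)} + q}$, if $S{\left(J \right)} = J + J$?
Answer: $\frac{2}{54099} \approx 3.6969 \cdot 10^{-5}$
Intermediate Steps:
$q = \frac{54203}{2}$ ($q = -1 + \frac{27001 + 27204}{2} = -1 + \frac{1}{2} \cdot 54205 = -1 + \frac{54205}{2} = \frac{54203}{2} \approx 27102.0$)
$S{\left(J \right)} = 2 J$
$\frac{1}{S{\left(-26 \right)} + q} = \frac{1}{2 \left(-26\right) + \frac{54203}{2}} = \frac{1}{-52 + \frac{54203}{2}} = \frac{1}{\frac{54099}{2}} = \frac{2}{54099}$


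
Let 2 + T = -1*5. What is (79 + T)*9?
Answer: 648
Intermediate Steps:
T = -7 (T = -2 - 1*5 = -2 - 5 = -7)
(79 + T)*9 = (79 - 7)*9 = 72*9 = 648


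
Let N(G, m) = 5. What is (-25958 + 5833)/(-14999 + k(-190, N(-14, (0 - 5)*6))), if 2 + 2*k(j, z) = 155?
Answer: 8050/5969 ≈ 1.3486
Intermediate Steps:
k(j, z) = 153/2 (k(j, z) = -1 + (1/2)*155 = -1 + 155/2 = 153/2)
(-25958 + 5833)/(-14999 + k(-190, N(-14, (0 - 5)*6))) = (-25958 + 5833)/(-14999 + 153/2) = -20125/(-29845/2) = -20125*(-2/29845) = 8050/5969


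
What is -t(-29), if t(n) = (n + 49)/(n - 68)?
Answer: 20/97 ≈ 0.20619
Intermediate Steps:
t(n) = (49 + n)/(-68 + n)
-t(-29) = -(49 - 29)/(-68 - 29) = -20/(-97) = -(-1)*20/97 = -1*(-20/97) = 20/97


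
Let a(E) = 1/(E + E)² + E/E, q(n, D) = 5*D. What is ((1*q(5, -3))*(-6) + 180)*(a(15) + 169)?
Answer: 459003/10 ≈ 45900.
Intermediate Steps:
a(E) = 1 + 1/(4*E²) (a(E) = 1/(2*E)² + 1 = 1/(4*E²) + 1 = 1 + 1/(4*E²))
((1*q(5, -3))*(-6) + 180)*(a(15) + 169) = ((1*(5*(-3)))*(-6) + 180)*((1 + (¼)/15²) + 169) = ((1*(-15))*(-6) + 180)*((1 + (¼)*(1/225)) + 169) = (-15*(-6) + 180)*((1 + 1/900) + 169) = (90 + 180)*(901/900 + 169) = 270*(153001/900) = 459003/10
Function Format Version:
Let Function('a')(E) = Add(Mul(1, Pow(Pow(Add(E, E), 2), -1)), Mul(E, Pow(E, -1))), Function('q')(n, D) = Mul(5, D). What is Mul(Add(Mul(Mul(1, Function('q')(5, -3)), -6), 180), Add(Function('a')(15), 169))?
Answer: Rational(459003, 10) ≈ 45900.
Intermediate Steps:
Function('a')(E) = Add(1, Mul(Rational(1, 4), Pow(E, -2))) (Function('a')(E) = Add(Mul(1, Pow(Pow(Mul(2, E), 2), -1)), 1) = Add(Mul(1, Pow(Mul(4, Pow(E, 2)), -1)), 1) = Add(Mul(1, Mul(Rational(1, 4), Pow(E, -2))), 1) = Add(Mul(Rational(1, 4), Pow(E, -2)), 1) = Add(1, Mul(Rational(1, 4), Pow(E, -2))))
Mul(Add(Mul(Mul(1, Function('q')(5, -3)), -6), 180), Add(Function('a')(15), 169)) = Mul(Add(Mul(Mul(1, Mul(5, -3)), -6), 180), Add(Add(1, Mul(Rational(1, 4), Pow(15, -2))), 169)) = Mul(Add(Mul(Mul(1, -15), -6), 180), Add(Add(1, Mul(Rational(1, 4), Rational(1, 225))), 169)) = Mul(Add(Mul(-15, -6), 180), Add(Add(1, Rational(1, 900)), 169)) = Mul(Add(90, 180), Add(Rational(901, 900), 169)) = Mul(270, Rational(153001, 900)) = Rational(459003, 10)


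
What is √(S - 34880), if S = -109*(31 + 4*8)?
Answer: I*√41747 ≈ 204.32*I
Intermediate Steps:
S = -6867 (S = -109*(31 + 32) = -109*63 = -6867)
√(S - 34880) = √(-6867 - 34880) = √(-41747) = I*√41747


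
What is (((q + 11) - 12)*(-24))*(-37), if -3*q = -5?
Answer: 592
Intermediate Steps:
q = 5/3 (q = -⅓*(-5) = 5/3 ≈ 1.6667)
(((q + 11) - 12)*(-24))*(-37) = (((5/3 + 11) - 12)*(-24))*(-37) = ((38/3 - 12)*(-24))*(-37) = ((⅔)*(-24))*(-37) = -16*(-37) = 592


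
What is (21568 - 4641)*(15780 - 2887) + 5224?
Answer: 218245035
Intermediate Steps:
(21568 - 4641)*(15780 - 2887) + 5224 = 16927*12893 + 5224 = 218239811 + 5224 = 218245035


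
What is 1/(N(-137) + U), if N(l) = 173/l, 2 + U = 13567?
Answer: 137/1858232 ≈ 7.3726e-5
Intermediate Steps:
U = 13565 (U = -2 + 13567 = 13565)
1/(N(-137) + U) = 1/(173/(-137) + 13565) = 1/(173*(-1/137) + 13565) = 1/(-173/137 + 13565) = 1/(1858232/137) = 137/1858232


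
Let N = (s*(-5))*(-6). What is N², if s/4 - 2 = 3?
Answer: 360000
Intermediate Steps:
s = 20 (s = 8 + 4*3 = 8 + 12 = 20)
N = 600 (N = (20*(-5))*(-6) = -100*(-6) = 600)
N² = 600² = 360000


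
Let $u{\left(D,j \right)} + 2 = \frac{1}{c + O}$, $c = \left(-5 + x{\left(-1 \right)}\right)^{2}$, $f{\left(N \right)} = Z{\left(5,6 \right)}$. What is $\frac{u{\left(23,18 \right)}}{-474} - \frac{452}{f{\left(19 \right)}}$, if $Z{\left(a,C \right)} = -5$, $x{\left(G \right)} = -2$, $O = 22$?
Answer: $\frac{5070771}{56090} \approx 90.404$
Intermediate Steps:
$f{\left(N \right)} = -5$
$c = 49$ ($c = \left(-5 - 2\right)^{2} = \left(-7\right)^{2} = 49$)
$u{\left(D,j \right)} = - \frac{141}{71}$ ($u{\left(D,j \right)} = -2 + \frac{1}{49 + 22} = -2 + \frac{1}{71} = - \frac{141}{71}$)
$\frac{u{\left(23,18 \right)}}{-474} - \frac{452}{f{\left(19 \right)}} = - \frac{141}{71 \left(-474\right)} - \frac{452}{-5} = \left(- \frac{141}{71}\right) \left(- \frac{1}{474}\right) - - \frac{452}{5} = \frac{47}{11218} + \frac{452}{5} = \frac{5070771}{56090}$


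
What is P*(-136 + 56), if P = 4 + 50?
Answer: -4320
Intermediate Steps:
P = 54
P*(-136 + 56) = 54*(-136 + 56) = 54*(-80) = -4320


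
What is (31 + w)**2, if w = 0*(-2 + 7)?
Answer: 961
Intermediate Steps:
w = 0 (w = 0*5 = 0)
(31 + w)**2 = (31 + 0)**2 = 31**2 = 961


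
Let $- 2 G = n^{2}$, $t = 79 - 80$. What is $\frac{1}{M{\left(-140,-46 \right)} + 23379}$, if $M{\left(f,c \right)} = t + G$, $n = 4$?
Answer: $\frac{1}{23370} \approx 4.279 \cdot 10^{-5}$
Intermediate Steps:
$t = -1$ ($t = 79 - 80 = -1$)
$G = -8$ ($G = - \frac{4^{2}}{2} = \left(- \frac{1}{2}\right) 16 = -8$)
$M{\left(f,c \right)} = -9$ ($M{\left(f,c \right)} = -1 - 8 = -9$)
$\frac{1}{M{\left(-140,-46 \right)} + 23379} = \frac{1}{-9 + 23379} = \frac{1}{23370}$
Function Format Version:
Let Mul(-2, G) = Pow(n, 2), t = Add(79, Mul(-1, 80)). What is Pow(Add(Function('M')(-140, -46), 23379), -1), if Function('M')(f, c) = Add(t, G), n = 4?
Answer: Rational(1, 23370) ≈ 4.2790e-5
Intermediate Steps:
t = -1 (t = Add(79, -80) = -1)
G = -8 (G = Mul(Rational(-1, 2), Pow(4, 2)) = Mul(Rational(-1, 2), 16) = -8)
Function('M')(f, c) = -9 (Function('M')(f, c) = Add(-1, -8) = -9)
Pow(Add(Function('M')(-140, -46), 23379), -1) = Pow(Add(-9, 23379), -1) = Pow(23370, -1) = Rational(1, 23370)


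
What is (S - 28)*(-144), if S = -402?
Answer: 61920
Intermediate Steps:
(S - 28)*(-144) = (-402 - 28)*(-144) = -430*(-144) = 61920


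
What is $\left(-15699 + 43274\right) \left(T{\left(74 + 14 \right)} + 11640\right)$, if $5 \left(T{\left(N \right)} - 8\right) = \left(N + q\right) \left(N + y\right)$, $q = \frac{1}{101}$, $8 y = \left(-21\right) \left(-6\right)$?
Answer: $\frac{150106690925}{404} \approx 3.7155 \cdot 10^{8}$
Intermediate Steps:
$y = \frac{63}{4}$ ($y = \frac{\left(-21\right) \left(-6\right)}{8} = \frac{1}{8} \cdot 126 = \frac{63}{4} \approx 15.75$)
$q = \frac{1}{101} \approx 0.009901$
$T{\left(N \right)} = 8 + \frac{\left(\frac{1}{101} + N\right) \left(\frac{63}{4} + N\right)}{5}$ ($T{\left(N \right)} = 8 + \frac{\left(N + \frac{1}{101}\right) \left(N + \frac{63}{4}\right)}{5} = 8 + \frac{\left(\frac{1}{101} + N\right) \left(\frac{63}{4} + N\right)}{5}$)
$\left(-15699 + 43274\right) \left(T{\left(74 + 14 \right)} + 11640\right) = \left(-15699 + 43274\right) \left(\left(\frac{16223}{2020} + \frac{\left(74 + 14\right)^{2}}{5} + \frac{6367 \left(74 + 14\right)}{2020}\right) + 11640\right) = 27575 \left(\left(\frac{16223}{2020} + \frac{88^{2}}{5} + \frac{6367}{2020} \cdot 88\right) + 11640\right) = 27575 \left(\left(\frac{16223}{2020} + \frac{1}{5} \cdot 7744 + \frac{140074}{505}\right) + 11640\right) = 27575 \left(\left(\frac{16223}{2020} + \frac{7744}{5} + \frac{140074}{505}\right) + 11640\right) = 27575 \left(\frac{741019}{404} + 11640\right) = 27575 \cdot \frac{5443579}{404} = \frac{150106690925}{404}$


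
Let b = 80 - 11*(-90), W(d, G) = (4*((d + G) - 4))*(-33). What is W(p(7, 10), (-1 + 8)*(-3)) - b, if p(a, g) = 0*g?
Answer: 2230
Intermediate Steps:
p(a, g) = 0
W(d, G) = 528 - 132*G - 132*d (W(d, G) = (4*((G + d) - 4))*(-33) = (4*(-4 + G + d))*(-33) = (-16 + 4*G + 4*d)*(-33) = 528 - 132*G - 132*d)
b = 1070 (b = 80 + 990 = 1070)
W(p(7, 10), (-1 + 8)*(-3)) - b = (528 - 132*(-1 + 8)*(-3) - 132*0) - 1*1070 = (528 - 924*(-3) + 0) - 1070 = (528 - 132*(-21) + 0) - 1070 = (528 + 2772 + 0) - 1070 = 3300 - 1070 = 2230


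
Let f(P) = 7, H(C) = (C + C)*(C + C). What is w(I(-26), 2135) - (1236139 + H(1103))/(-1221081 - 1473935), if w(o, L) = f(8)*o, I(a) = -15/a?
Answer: 220821815/35035208 ≈ 6.3029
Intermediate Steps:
H(C) = 4*C² (H(C) = (2*C)*(2*C) = 4*C²)
w(o, L) = 7*o
w(I(-26), 2135) - (1236139 + H(1103))/(-1221081 - 1473935) = 7*(-15/(-26)) - (1236139 + 4*1103²)/(-1221081 - 1473935) = 7*(-15*(-1/26)) - (1236139 + 4*1216609)/(-2695016) = 7*(15/26) - (1236139 + 4866436)*(-1)/2695016 = 105/26 - 6102575*(-1)/2695016 = 105/26 - 1*(-6102575/2695016) = 105/26 + 6102575/2695016 = 220821815/35035208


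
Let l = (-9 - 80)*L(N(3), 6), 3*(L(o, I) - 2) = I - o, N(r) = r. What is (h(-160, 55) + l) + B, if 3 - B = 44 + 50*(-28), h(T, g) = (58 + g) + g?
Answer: 1260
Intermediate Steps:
L(o, I) = 2 - o/3 + I/3 (L(o, I) = 2 + (I - o)/3 = 2 + (-o/3 + I/3) = 2 - o/3 + I/3)
h(T, g) = 58 + 2*g
B = 1359 (B = 3 - (44 + 50*(-28)) = 3 - (44 - 1400) = 3 - 1*(-1356) = 3 + 1356 = 1359)
l = -267 (l = (-9 - 80)*(2 - 1/3*3 + (1/3)*6) = -89*(2 - 1 + 2) = -89*3 = -267)
(h(-160, 55) + l) + B = ((58 + 2*55) - 267) + 1359 = ((58 + 110) - 267) + 1359 = (168 - 267) + 1359 = -99 + 1359 = 1260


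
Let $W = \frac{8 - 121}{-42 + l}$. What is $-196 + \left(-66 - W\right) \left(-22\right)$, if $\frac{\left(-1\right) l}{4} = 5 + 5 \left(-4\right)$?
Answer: $\frac{10061}{9} \approx 1117.9$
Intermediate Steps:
$l = 60$ ($l = - 4 \left(5 + 5 \left(-4\right)\right) = - 4 \left(5 - 20\right) = \left(-4\right) \left(-15\right) = 60$)
$W = - \frac{113}{18}$ ($W = \frac{8 - 121}{-42 + 60} = - \frac{113}{18} \approx -6.2778$)
$-196 + \left(-66 - W\right) \left(-22\right) = -196 + \left(-66 - - \frac{113}{18}\right) \left(-22\right) = -196 + \left(-66 + \frac{113}{18}\right) \left(-22\right) = -196 - - \frac{11825}{9} = -196 + \frac{11825}{9} = \frac{10061}{9}$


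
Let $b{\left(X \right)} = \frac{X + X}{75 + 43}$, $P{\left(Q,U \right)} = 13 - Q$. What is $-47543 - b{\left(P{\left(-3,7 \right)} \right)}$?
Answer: $- \frac{2805053}{59} \approx -47543.0$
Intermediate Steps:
$b{\left(X \right)} = \frac{X}{59}$ ($b{\left(X \right)} = \frac{2 X}{118} = 2 X \frac{1}{118} = \frac{X}{59}$)
$-47543 - b{\left(P{\left(-3,7 \right)} \right)} = -47543 - \frac{13 - -3}{59} = -47543 - \frac{13 + 3}{59} = -47543 - \frac{1}{59} \cdot 16 = -47543 - \frac{16}{59} = - \frac{2805053}{59}$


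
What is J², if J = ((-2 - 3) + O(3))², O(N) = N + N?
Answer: 1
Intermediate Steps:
O(N) = 2*N
J = 1 (J = ((-2 - 3) + 2*3)² = (-5 + 6)² = 1² = 1)
J² = 1² = 1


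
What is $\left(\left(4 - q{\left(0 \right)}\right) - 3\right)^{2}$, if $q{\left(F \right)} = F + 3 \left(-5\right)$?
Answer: $256$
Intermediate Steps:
$q{\left(F \right)} = -15 + F$ ($q{\left(F \right)} = F - 15 = -15 + F$)
$\left(\left(4 - q{\left(0 \right)}\right) - 3\right)^{2} = \left(\left(4 - \left(-15 + 0\right)\right) - 3\right)^{2} = \left(\left(4 - -15\right) - 3\right)^{2} = \left(\left(4 + 15\right) - 3\right)^{2} = \left(19 - 3\right)^{2} = 16^{2} = 256$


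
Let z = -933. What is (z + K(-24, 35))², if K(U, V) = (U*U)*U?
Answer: 217769049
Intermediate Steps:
K(U, V) = U³ (K(U, V) = U²*U = U³)
(z + K(-24, 35))² = (-933 + (-24)³)² = (-933 - 13824)² = (-14757)² = 217769049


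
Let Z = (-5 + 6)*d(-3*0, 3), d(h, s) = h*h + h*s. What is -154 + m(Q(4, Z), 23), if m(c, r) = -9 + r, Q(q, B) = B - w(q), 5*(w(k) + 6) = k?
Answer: -140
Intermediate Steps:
w(k) = -6 + k/5
d(h, s) = h² + h*s
Z = 0 (Z = (-5 + 6)*((-3*0)*(-3*0 + 3)) = 1*(0*(0 + 3)) = 1*(0*3) = 1*0 = 0)
Q(q, B) = 6 + B - q/5 (Q(q, B) = B - (-6 + q/5) = B + (6 - q/5) = 6 + B - q/5)
-154 + m(Q(4, Z), 23) = -154 + (-9 + 23) = -154 + 14 = -140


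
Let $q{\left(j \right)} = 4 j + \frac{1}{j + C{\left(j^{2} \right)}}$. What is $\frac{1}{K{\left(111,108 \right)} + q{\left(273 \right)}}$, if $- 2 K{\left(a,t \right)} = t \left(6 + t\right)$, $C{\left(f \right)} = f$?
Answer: $- \frac{74802}{378797327} \approx -0.00019747$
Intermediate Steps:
$K{\left(a,t \right)} = - \frac{t \left(6 + t\right)}{2}$
$q{\left(j \right)} = \frac{1}{j + j^{2}} + 4 j$ ($q{\left(j \right)} = 4 j + \frac{1}{j + j^{2}} = \frac{1}{j + j^{2}} + 4 j$)
$\frac{1}{K{\left(111,108 \right)} + q{\left(273 \right)}} = \frac{1}{\left(- \frac{1}{2}\right) 108 \left(6 + 108\right) + \frac{1 + 4 \cdot 273^{2} + 4 \cdot 273^{3}}{273 \left(1 + 273\right)}} = \frac{1}{\left(- \frac{1}{2}\right) 108 \cdot 114 + \frac{1 + 4 \cdot 74529 + 4 \cdot 20346417}{273 \cdot 274}} = \frac{1}{-6156 + \frac{1}{273} \cdot \frac{1}{274} \left(1 + 298116 + 81385668\right)} = \frac{1}{-6156 + \frac{1}{273} \cdot \frac{1}{274} \cdot 81683785} = \frac{1}{-6156 + \frac{81683785}{74802}} = \frac{1}{- \frac{378797327}{74802}} = - \frac{74802}{378797327}$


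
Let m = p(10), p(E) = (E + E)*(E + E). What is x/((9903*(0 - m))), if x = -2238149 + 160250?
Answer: 692633/1320400 ≈ 0.52456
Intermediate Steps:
x = -2077899
p(E) = 4*E² (p(E) = (2*E)*(2*E) = 4*E²)
m = 400 (m = 4*10² = 4*100 = 400)
x/((9903*(0 - m))) = -2077899*1/(9903*(0 - 1*400)) = -2077899*1/(9903*(0 - 400)) = -2077899/(9903*(-400)) = -2077899/(-3961200) = -2077899*(-1/3961200) = 692633/1320400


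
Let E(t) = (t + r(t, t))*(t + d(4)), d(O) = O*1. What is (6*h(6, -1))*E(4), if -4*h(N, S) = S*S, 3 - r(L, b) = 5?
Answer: -24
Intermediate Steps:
r(L, b) = -2 (r(L, b) = 3 - 1*5 = 3 - 5 = -2)
d(O) = O
E(t) = (-2 + t)*(4 + t) (E(t) = (t - 2)*(t + 4) = (-2 + t)*(4 + t))
h(N, S) = -S²/4 (h(N, S) = -S*S/4 = -S²/4)
(6*h(6, -1))*E(4) = (6*(-¼*(-1)²))*(-8 + 4² + 2*4) = (6*(-¼*1))*(-8 + 16 + 8) = (6*(-¼))*16 = -3/2*16 = -24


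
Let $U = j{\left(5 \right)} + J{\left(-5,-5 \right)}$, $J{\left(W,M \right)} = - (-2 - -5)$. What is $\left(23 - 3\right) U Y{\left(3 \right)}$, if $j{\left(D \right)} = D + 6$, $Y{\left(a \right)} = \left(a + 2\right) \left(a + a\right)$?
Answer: $4800$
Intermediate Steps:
$Y{\left(a \right)} = 2 a \left(2 + a\right)$ ($Y{\left(a \right)} = \left(2 + a\right) 2 a = 2 a \left(2 + a\right)$)
$J{\left(W,M \right)} = -3$ ($J{\left(W,M \right)} = - (-2 + 5) = \left(-1\right) 3 = -3$)
$j{\left(D \right)} = 6 + D$
$U = 8$ ($U = \left(6 + 5\right) - 3 = 11 - 3 = 8$)
$\left(23 - 3\right) U Y{\left(3 \right)} = \left(23 - 3\right) 8 \cdot 2 \cdot 3 \left(2 + 3\right) = 20 \cdot 8 \cdot 2 \cdot 3 \cdot 5 = 160 \cdot 30 = 4800$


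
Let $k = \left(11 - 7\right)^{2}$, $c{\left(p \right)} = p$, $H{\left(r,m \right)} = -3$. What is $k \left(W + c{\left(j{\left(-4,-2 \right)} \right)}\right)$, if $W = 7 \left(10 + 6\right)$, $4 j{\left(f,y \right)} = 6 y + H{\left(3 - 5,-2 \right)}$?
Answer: $1732$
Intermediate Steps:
$j{\left(f,y \right)} = - \frac{3}{4} + \frac{3 y}{2}$ ($j{\left(f,y \right)} = \frac{6 y - 3}{4} = \frac{-3 + 6 y}{4} = - \frac{3}{4} + \frac{3 y}{2}$)
$W = 112$ ($W = 7 \cdot 16 = 112$)
$k = 16$ ($k = 4^{2} = 16$)
$k \left(W + c{\left(j{\left(-4,-2 \right)} \right)}\right) = 16 \left(112 + \left(- \frac{3}{4} + \frac{3}{2} \left(-2\right)\right)\right) = 16 \left(112 - \frac{15}{4}\right) = 16 \cdot \frac{433}{4} = 1732$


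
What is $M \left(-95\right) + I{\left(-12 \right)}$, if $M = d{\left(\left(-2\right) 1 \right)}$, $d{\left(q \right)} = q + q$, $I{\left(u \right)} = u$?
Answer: $368$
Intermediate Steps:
$d{\left(q \right)} = 2 q$
$M = -4$ ($M = 2 \left(\left(-2\right) 1\right) = 2 \left(-2\right) = -4$)
$M \left(-95\right) + I{\left(-12 \right)} = \left(-4\right) \left(-95\right) - 12 = 380 - 12 = 368$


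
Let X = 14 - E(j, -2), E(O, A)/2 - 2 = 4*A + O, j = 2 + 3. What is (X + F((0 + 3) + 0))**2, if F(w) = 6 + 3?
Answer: 625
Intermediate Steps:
F(w) = 9
j = 5
E(O, A) = 4 + 2*O + 8*A (E(O, A) = 4 + 2*(4*A + O) = 4 + 2*(O + 4*A) = 4 + (2*O + 8*A) = 4 + 2*O + 8*A)
X = 16 (X = 14 - (4 + 2*5 + 8*(-2)) = 14 - (4 + 10 - 16) = 14 - 1*(-2) = 14 + 2 = 16)
(X + F((0 + 3) + 0))**2 = (16 + 9)**2 = 25**2 = 625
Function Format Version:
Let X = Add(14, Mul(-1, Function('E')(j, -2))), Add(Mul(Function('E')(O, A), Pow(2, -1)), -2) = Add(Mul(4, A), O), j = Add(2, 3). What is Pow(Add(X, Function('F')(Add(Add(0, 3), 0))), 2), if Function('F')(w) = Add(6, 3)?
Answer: 625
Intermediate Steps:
Function('F')(w) = 9
j = 5
Function('E')(O, A) = Add(4, Mul(2, O), Mul(8, A)) (Function('E')(O, A) = Add(4, Mul(2, Add(Mul(4, A), O))) = Add(4, Mul(2, Add(O, Mul(4, A)))) = Add(4, Add(Mul(2, O), Mul(8, A))) = Add(4, Mul(2, O), Mul(8, A)))
X = 16 (X = Add(14, Mul(-1, Add(4, Mul(2, 5), Mul(8, -2)))) = Add(14, Mul(-1, Add(4, 10, -16))) = Add(14, Mul(-1, -2)) = Add(14, 2) = 16)
Pow(Add(X, Function('F')(Add(Add(0, 3), 0))), 2) = Pow(Add(16, 9), 2) = Pow(25, 2) = 625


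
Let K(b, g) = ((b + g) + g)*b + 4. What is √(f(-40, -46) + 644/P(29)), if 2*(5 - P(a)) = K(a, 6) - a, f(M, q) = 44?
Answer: 2*√3569322/577 ≈ 6.5486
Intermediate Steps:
K(b, g) = 4 + b*(b + 2*g) (K(b, g) = (b + 2*g)*b + 4 = b*(b + 2*g) + 4 = 4 + b*(b + 2*g))
P(a) = 3 - 11*a/2 - a²/2 (P(a) = 5 - ((4 + a² + 2*a*6) - a)/2 = 5 - ((4 + a² + 12*a) - a)/2 = 5 - (4 + a² + 11*a)/2 = 5 + (-2 - 11*a/2 - a²/2) = 3 - 11*a/2 - a²/2)
√(f(-40, -46) + 644/P(29)) = √(44 + 644/(3 - 11/2*29 - ½*29²)) = √(44 + 644/(3 - 319/2 - ½*841)) = √(44 + 644/(3 - 319/2 - 841/2)) = √(44 + 644/(-577)) = √(44 + 644*(-1/577)) = √(44 - 644/577) = √(24744/577) = 2*√3569322/577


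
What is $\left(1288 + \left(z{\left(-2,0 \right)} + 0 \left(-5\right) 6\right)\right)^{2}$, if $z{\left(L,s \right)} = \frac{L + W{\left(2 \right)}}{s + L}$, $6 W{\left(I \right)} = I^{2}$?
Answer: $\frac{14945956}{9} \approx 1.6607 \cdot 10^{6}$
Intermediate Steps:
$W{\left(I \right)} = \frac{I^{2}}{6}$
$z{\left(L,s \right)} = \frac{\frac{2}{3} + L}{L + s}$ ($z{\left(L,s \right)} = \frac{L + \frac{2^{2}}{6}}{s + L} = \frac{L + \frac{1}{6} \cdot 4}{L + s} = \frac{L + \frac{2}{3}}{L + s} = \frac{\frac{2}{3} + L}{L + s}$)
$\left(1288 + \left(z{\left(-2,0 \right)} + 0 \left(-5\right) 6\right)\right)^{2} = \left(1288 + \left(\frac{\frac{2}{3} - 2}{-2 + 0} + 0 \left(-5\right) 6\right)\right)^{2} = \left(1288 + \left(\frac{1}{-2} \left(- \frac{4}{3}\right) + 0 \cdot 6\right)\right)^{2} = \left(1288 + \left(\left(- \frac{1}{2}\right) \left(- \frac{4}{3}\right) + 0\right)\right)^{2} = \left(1288 + \left(\frac{2}{3} + 0\right)\right)^{2} = \left(1288 + \frac{2}{3}\right)^{2} = \left(\frac{3866}{3}\right)^{2} = \frac{14945956}{9}$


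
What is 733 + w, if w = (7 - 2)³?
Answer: 858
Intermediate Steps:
w = 125 (w = 5³ = 125)
733 + w = 733 + 125 = 858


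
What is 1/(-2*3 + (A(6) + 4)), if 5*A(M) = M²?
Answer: 5/26 ≈ 0.19231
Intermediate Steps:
A(M) = M²/5
1/(-2*3 + (A(6) + 4)) = 1/(-2*3 + ((⅕)*6² + 4)) = 1/(-6 + ((⅕)*36 + 4)) = 1/(-6 + (36/5 + 4)) = 1/(-6 + 56/5) = 1/(26/5) = 5/26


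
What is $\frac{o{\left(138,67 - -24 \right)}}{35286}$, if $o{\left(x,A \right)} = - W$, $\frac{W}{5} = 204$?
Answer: $- \frac{170}{5881} \approx -0.028907$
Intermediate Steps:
$W = 1020$ ($W = 5 \cdot 204 = 1020$)
$o{\left(x,A \right)} = -1020$ ($o{\left(x,A \right)} = \left(-1\right) 1020 = -1020$)
$\frac{o{\left(138,67 - -24 \right)}}{35286} = - \frac{1020}{35286} = \left(-1020\right) \frac{1}{35286} = - \frac{170}{5881}$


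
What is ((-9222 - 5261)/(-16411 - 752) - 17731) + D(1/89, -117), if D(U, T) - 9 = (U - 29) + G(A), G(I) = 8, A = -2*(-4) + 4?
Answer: -27101250551/1527507 ≈ -17742.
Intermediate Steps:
A = 12 (A = 8 + 4 = 12)
D(U, T) = -12 + U (D(U, T) = 9 + ((U - 29) + 8) = 9 + ((-29 + U) + 8) = 9 + (-21 + U) = -12 + U)
((-9222 - 5261)/(-16411 - 752) - 17731) + D(1/89, -117) = ((-9222 - 5261)/(-16411 - 752) - 17731) + (-12 + 1/89) = (-14483/(-17163) - 17731) + (-12 + 1/89) = (-14483*(-1/17163) - 17731) - 1067/89 = (14483/17163 - 17731) - 1067/89 = -304302670/17163 - 1067/89 = -27101250551/1527507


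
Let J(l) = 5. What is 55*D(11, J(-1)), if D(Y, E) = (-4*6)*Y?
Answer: -14520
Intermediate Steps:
D(Y, E) = -24*Y
55*D(11, J(-1)) = 55*(-24*11) = 55*(-264) = -14520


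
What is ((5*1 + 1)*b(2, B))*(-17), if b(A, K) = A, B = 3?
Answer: -204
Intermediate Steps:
((5*1 + 1)*b(2, B))*(-17) = ((5*1 + 1)*2)*(-17) = ((5 + 1)*2)*(-17) = (6*2)*(-17) = 12*(-17) = -204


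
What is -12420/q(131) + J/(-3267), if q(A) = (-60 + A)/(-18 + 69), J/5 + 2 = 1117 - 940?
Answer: -2069445265/231957 ≈ -8921.7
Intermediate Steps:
J = 875 (J = -10 + 5*(1117 - 940) = -10 + 5*177 = -10 + 885 = 875)
q(A) = -20/17 + A/51 (q(A) = (-60 + A)/51 = (-60 + A)*(1/51) = -20/17 + A/51)
-12420/q(131) + J/(-3267) = -12420/(-20/17 + (1/51)*131) + 875/(-3267) = -12420/(-20/17 + 131/51) + 875*(-1/3267) = -12420/71/51 - 875/3267 = -12420*51/71 - 875/3267 = -633420/71 - 875/3267 = -2069445265/231957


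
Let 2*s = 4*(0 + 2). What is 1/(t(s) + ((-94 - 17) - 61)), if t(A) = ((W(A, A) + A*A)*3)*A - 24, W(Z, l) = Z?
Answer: 1/44 ≈ 0.022727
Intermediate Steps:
s = 4 (s = (4*(0 + 2))/2 = (4*2)/2 = (½)*8 = 4)
t(A) = -24 + A*(3*A + 3*A²) (t(A) = ((A + A*A)*3)*A - 24 = ((A + A²)*3)*A - 24 = (3*A + 3*A²)*A - 24 = A*(3*A + 3*A²) - 24 = -24 + A*(3*A + 3*A²))
1/(t(s) + ((-94 - 17) - 61)) = 1/((-24 + 3*4² + 3*4³) + ((-94 - 17) - 61)) = 1/((-24 + 3*16 + 3*64) + (-111 - 61)) = 1/((-24 + 48 + 192) - 172) = 1/(216 - 172) = 1/44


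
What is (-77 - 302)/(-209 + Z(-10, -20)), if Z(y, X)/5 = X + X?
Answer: 379/409 ≈ 0.92665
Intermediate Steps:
Z(y, X) = 10*X (Z(y, X) = 5*(X + X) = 5*(2*X) = 10*X)
(-77 - 302)/(-209 + Z(-10, -20)) = (-77 - 302)/(-209 + 10*(-20)) = -379/(-209 - 200) = -379/(-409) = -379*(-1/409) = 379/409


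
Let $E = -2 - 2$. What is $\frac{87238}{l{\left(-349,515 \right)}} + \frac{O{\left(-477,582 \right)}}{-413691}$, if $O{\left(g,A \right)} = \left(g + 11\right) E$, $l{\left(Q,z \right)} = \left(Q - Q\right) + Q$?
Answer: $- \frac{36090225994}{144378159} \approx -249.97$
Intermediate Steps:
$l{\left(Q,z \right)} = Q$ ($l{\left(Q,z \right)} = 0 + Q = Q$)
$E = -4$
$O{\left(g,A \right)} = -44 - 4 g$ ($O{\left(g,A \right)} = \left(g + 11\right) \left(-4\right) = \left(11 + g\right) \left(-4\right) = -44 - 4 g$)
$\frac{87238}{l{\left(-349,515 \right)}} + \frac{O{\left(-477,582 \right)}}{-413691} = \frac{87238}{-349} + \frac{-44 - -1908}{-413691} = 87238 \left(- \frac{1}{349}\right) + \left(-44 + 1908\right) \left(- \frac{1}{413691}\right) = - \frac{87238}{349} + 1864 \left(- \frac{1}{413691}\right) = - \frac{87238}{349} - \frac{1864}{413691} = - \frac{36090225994}{144378159}$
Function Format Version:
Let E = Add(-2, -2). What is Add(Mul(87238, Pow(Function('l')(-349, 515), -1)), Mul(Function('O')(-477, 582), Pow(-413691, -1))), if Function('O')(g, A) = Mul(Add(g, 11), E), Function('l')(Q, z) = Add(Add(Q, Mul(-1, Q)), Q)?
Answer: Rational(-36090225994, 144378159) ≈ -249.97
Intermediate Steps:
Function('l')(Q, z) = Q (Function('l')(Q, z) = Add(0, Q) = Q)
E = -4
Function('O')(g, A) = Add(-44, Mul(-4, g)) (Function('O')(g, A) = Mul(Add(g, 11), -4) = Mul(Add(11, g), -4) = Add(-44, Mul(-4, g)))
Add(Mul(87238, Pow(Function('l')(-349, 515), -1)), Mul(Function('O')(-477, 582), Pow(-413691, -1))) = Add(Mul(87238, Pow(-349, -1)), Mul(Add(-44, Mul(-4, -477)), Pow(-413691, -1))) = Add(Mul(87238, Rational(-1, 349)), Mul(Add(-44, 1908), Rational(-1, 413691))) = Add(Rational(-87238, 349), Mul(1864, Rational(-1, 413691))) = Add(Rational(-87238, 349), Rational(-1864, 413691)) = Rational(-36090225994, 144378159)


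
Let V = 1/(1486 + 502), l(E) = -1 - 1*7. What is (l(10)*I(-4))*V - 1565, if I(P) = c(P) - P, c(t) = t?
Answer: -1565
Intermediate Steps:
l(E) = -8 (l(E) = -1 - 7 = -8)
V = 1/1988 ≈ 0.00050302
I(P) = 0 (I(P) = P - P = 0)
(l(10)*I(-4))*V - 1565 = -8*0*(1/1988) - 1565 = 0*(1/1988) - 1565 = 0 - 1565 = -1565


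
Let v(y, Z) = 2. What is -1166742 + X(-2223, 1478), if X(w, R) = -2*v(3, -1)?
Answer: -1166746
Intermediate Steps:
X(w, R) = -4 (X(w, R) = -2*2 = -4)
-1166742 + X(-2223, 1478) = -1166742 - 4 = -1166746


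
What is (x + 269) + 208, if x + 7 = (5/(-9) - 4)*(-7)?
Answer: 4517/9 ≈ 501.89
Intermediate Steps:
x = 224/9 (x = -7 + (5/(-9) - 4)*(-7) = -7 + (5*(-1/9) - 4)*(-7) = -7 + (-5/9 - 4)*(-7) = -7 - 41/9*(-7) = -7 + 287/9 = 224/9 ≈ 24.889)
(x + 269) + 208 = (224/9 + 269) + 208 = 2645/9 + 208 = 4517/9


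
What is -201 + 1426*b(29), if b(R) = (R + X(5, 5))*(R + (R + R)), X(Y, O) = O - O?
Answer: 3597597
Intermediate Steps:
X(Y, O) = 0
b(R) = 3*R² (b(R) = (R + 0)*(R + (R + R)) = R*(R + 2*R) = R*(3*R) = 3*R²)
-201 + 1426*b(29) = -201 + 1426*(3*29²) = -201 + 1426*(3*841) = -201 + 1426*2523 = -201 + 3597798 = 3597597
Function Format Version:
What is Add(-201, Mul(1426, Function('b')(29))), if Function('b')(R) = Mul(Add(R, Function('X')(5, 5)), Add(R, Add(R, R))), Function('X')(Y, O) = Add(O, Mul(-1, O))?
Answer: 3597597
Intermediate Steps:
Function('X')(Y, O) = 0
Function('b')(R) = Mul(3, Pow(R, 2)) (Function('b')(R) = Mul(Add(R, 0), Add(R, Add(R, R))) = Mul(R, Add(R, Mul(2, R))) = Mul(R, Mul(3, R)) = Mul(3, Pow(R, 2)))
Add(-201, Mul(1426, Function('b')(29))) = Add(-201, Mul(1426, Mul(3, Pow(29, 2)))) = Add(-201, Mul(1426, Mul(3, 841))) = Add(-201, Mul(1426, 2523)) = Add(-201, 3597798) = 3597597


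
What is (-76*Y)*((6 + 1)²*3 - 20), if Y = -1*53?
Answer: 511556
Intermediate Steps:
Y = -53
(-76*Y)*((6 + 1)²*3 - 20) = (-76*(-53))*((6 + 1)²*3 - 20) = 4028*(7²*3 - 20) = 4028*(49*3 - 20) = 4028*(147 - 20) = 4028*127 = 511556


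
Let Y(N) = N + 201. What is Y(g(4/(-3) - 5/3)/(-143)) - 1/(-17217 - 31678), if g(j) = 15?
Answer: 127695973/635635 ≈ 200.90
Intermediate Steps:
Y(N) = 201 + N
Y(g(4/(-3) - 5/3)/(-143)) - 1/(-17217 - 31678) = (201 + 15/(-143)) - 1/(-17217 - 31678) = (201 + 15*(-1/143)) - 1/(-48895) = (201 - 15/143) - 1*(-1/48895) = 28728/143 + 1/48895 = 127695973/635635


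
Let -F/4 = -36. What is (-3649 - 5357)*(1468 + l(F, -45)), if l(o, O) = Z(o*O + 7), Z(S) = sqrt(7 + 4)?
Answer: -13220808 - 9006*sqrt(11) ≈ -1.3251e+7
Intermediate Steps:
F = 144 (F = -4*(-36) = 144)
Z(S) = sqrt(11)
l(o, O) = sqrt(11)
(-3649 - 5357)*(1468 + l(F, -45)) = (-3649 - 5357)*(1468 + sqrt(11)) = -9006*(1468 + sqrt(11)) = -13220808 - 9006*sqrt(11)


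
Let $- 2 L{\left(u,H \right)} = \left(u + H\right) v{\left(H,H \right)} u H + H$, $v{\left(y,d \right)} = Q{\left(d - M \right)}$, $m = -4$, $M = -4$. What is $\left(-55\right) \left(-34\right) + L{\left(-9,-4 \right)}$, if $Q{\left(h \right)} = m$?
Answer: $936$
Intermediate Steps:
$Q{\left(h \right)} = -4$
$v{\left(y,d \right)} = -4$
$L{\left(u,H \right)} = - \frac{H}{2} - \frac{H u \left(- 4 H - 4 u\right)}{2}$ ($L{\left(u,H \right)} = - \frac{\left(u + H\right) \left(-4\right) u H + H}{2} = - \frac{\left(H + u\right) \left(-4\right) u H + H}{2} = - \frac{\left(- 4 H - 4 u\right) u H + H}{2} = - \frac{u \left(- 4 H - 4 u\right) H + H}{2} = - \frac{H u \left(- 4 H - 4 u\right) + H}{2} = - \frac{H + H u \left(- 4 H - 4 u\right)}{2} = - \frac{H}{2} - \frac{H u \left(- 4 H - 4 u\right)}{2}$)
$\left(-55\right) \left(-34\right) + L{\left(-9,-4 \right)} = \left(-55\right) \left(-34\right) + \frac{1}{2} \left(-4\right) \left(-1 + 4 \left(-9\right)^{2} + 4 \left(-4\right) \left(-9\right)\right) = 1870 + \frac{1}{2} \left(-4\right) \left(-1 + 4 \cdot 81 + 144\right) = 1870 + \frac{1}{2} \left(-4\right) \left(-1 + 324 + 144\right) = 1870 + \frac{1}{2} \left(-4\right) 467 = 1870 - 934 = 936$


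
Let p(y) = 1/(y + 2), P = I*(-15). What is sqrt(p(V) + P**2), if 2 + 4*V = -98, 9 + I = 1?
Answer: sqrt(7617577)/23 ≈ 120.00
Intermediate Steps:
I = -8 (I = -9 + 1 = -8)
V = -25 (V = -1/2 + (1/4)*(-98) = -1/2 - 49/2 = -25)
P = 120 (P = -8*(-15) = 120)
p(y) = 1/(2 + y)
sqrt(p(V) + P**2) = sqrt(1/(2 - 25) + 120**2) = sqrt(1/(-23) + 14400) = sqrt(-1/23 + 14400) = sqrt(331199/23) = sqrt(7617577)/23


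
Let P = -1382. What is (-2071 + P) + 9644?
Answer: 6191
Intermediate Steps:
(-2071 + P) + 9644 = (-2071 - 1382) + 9644 = -3453 + 9644 = 6191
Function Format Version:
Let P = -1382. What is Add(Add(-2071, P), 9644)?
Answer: 6191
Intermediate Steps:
Add(Add(-2071, P), 9644) = Add(Add(-2071, -1382), 9644) = Add(-3453, 9644) = 6191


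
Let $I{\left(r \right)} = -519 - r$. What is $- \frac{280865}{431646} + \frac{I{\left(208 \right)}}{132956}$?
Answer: $- \frac{18828246791}{28694962788} \approx -0.65615$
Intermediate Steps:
$- \frac{280865}{431646} + \frac{I{\left(208 \right)}}{132956} = - \frac{280865}{431646} + \frac{-519 - 208}{132956} = \left(-280865\right) \frac{1}{431646} + \left(-519 - 208\right) \frac{1}{132956} = - \frac{280865}{431646} - \frac{727}{132956} = - \frac{18828246791}{28694962788}$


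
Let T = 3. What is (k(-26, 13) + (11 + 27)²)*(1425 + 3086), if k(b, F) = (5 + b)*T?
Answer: 6229691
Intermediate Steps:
k(b, F) = 15 + 3*b (k(b, F) = (5 + b)*3 = 15 + 3*b)
(k(-26, 13) + (11 + 27)²)*(1425 + 3086) = ((15 + 3*(-26)) + (11 + 27)²)*(1425 + 3086) = ((15 - 78) + 38²)*4511 = (-63 + 1444)*4511 = 1381*4511 = 6229691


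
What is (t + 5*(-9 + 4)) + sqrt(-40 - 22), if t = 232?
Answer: 207 + I*sqrt(62) ≈ 207.0 + 7.874*I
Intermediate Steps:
(t + 5*(-9 + 4)) + sqrt(-40 - 22) = (232 + 5*(-9 + 4)) + sqrt(-40 - 22) = (232 + 5*(-5)) + sqrt(-62) = (232 - 25) + I*sqrt(62) = 207 + I*sqrt(62)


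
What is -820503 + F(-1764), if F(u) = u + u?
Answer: -824031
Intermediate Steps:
F(u) = 2*u
-820503 + F(-1764) = -820503 + 2*(-1764) = -820503 - 3528 = -824031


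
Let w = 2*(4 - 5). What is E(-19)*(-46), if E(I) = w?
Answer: 92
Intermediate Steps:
w = -2 (w = 2*(-1) = -2)
E(I) = -2
E(-19)*(-46) = -2*(-46) = 92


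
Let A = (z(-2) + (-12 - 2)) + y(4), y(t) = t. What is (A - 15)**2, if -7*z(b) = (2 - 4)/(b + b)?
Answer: 123201/196 ≈ 628.58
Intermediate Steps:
z(b) = 1/(7*b) (z(b) = -(2 - 4)/(7*(b + b)) = -(-2)/(7*(2*b)) = -(-2)*1/(2*b)/7 = -(-1)/(7*b) = 1/(7*b))
A = -141/14 (A = ((1/7)/(-2) + (-12 - 2)) + 4 = ((1/7)*(-1/2) - 14) + 4 = (-1/14 - 14) + 4 = -197/14 + 4 = -141/14 ≈ -10.071)
(A - 15)**2 = (-141/14 - 15)**2 = (-351/14)**2 = 123201/196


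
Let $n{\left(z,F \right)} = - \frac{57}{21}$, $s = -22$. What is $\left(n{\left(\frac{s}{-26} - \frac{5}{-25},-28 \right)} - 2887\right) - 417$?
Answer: $- \frac{23147}{7} \approx -3306.7$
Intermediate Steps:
$n{\left(z,F \right)} = - \frac{19}{7}$ ($n{\left(z,F \right)} = \left(-57\right) \frac{1}{21} = - \frac{19}{7}$)
$\left(n{\left(\frac{s}{-26} - \frac{5}{-25},-28 \right)} - 2887\right) - 417 = \left(- \frac{19}{7} - 2887\right) - 417 = - \frac{20228}{7} - 417 = - \frac{23147}{7}$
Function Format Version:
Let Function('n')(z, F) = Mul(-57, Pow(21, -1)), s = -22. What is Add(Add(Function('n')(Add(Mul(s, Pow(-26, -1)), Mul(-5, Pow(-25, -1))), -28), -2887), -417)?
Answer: Rational(-23147, 7) ≈ -3306.7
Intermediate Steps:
Function('n')(z, F) = Rational(-19, 7) (Function('n')(z, F) = Mul(-57, Rational(1, 21)) = Rational(-19, 7))
Add(Add(Function('n')(Add(Mul(s, Pow(-26, -1)), Mul(-5, Pow(-25, -1))), -28), -2887), -417) = Add(Add(Rational(-19, 7), -2887), -417) = Add(Rational(-20228, 7), -417) = Rational(-23147, 7)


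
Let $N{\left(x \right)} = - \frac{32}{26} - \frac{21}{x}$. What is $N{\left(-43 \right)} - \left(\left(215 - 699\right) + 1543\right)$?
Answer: $- \frac{592396}{559} \approx -1059.7$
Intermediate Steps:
$N{\left(x \right)} = - \frac{16}{13} - \frac{21}{x}$ ($N{\left(x \right)} = \left(-32\right) \frac{1}{26} - \frac{21}{x} = - \frac{16}{13} - \frac{21}{x}$)
$N{\left(-43 \right)} - \left(\left(215 - 699\right) + 1543\right) = \left(- \frac{16}{13} - \frac{21}{-43}\right) - \left(\left(215 - 699\right) + 1543\right) = \left(- \frac{16}{13} - - \frac{21}{43}\right) - \left(-484 + 1543\right) = \left(- \frac{16}{13} + \frac{21}{43}\right) - 1059 = - \frac{415}{559} - 1059 = - \frac{592396}{559}$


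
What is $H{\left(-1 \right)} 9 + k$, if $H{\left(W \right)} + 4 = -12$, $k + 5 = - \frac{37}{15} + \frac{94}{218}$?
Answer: $- \frac{246943}{1635} \approx -151.04$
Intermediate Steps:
$k = - \frac{11503}{1635}$ ($k = -5 + \left(- \frac{37}{15} + \frac{94}{218}\right) = -5 + \left(\left(-37\right) \frac{1}{15} + 94 \cdot \frac{1}{218}\right) = -5 + \left(- \frac{37}{15} + \frac{47}{109}\right) = -5 - \frac{3328}{1635} = - \frac{11503}{1635} \approx -7.0355$)
$H{\left(W \right)} = -16$ ($H{\left(W \right)} = -4 - 12 = -16$)
$H{\left(-1 \right)} 9 + k = \left(-16\right) 9 - \frac{11503}{1635} = -144 - \frac{11503}{1635} = - \frac{246943}{1635}$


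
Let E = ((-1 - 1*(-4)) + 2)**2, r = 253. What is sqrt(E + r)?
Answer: sqrt(278) ≈ 16.673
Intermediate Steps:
E = 25 (E = ((-1 + 4) + 2)**2 = (3 + 2)**2 = 5**2 = 25)
sqrt(E + r) = sqrt(25 + 253) = sqrt(278)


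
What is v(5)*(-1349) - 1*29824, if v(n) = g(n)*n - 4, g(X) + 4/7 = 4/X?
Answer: -181788/7 ≈ -25970.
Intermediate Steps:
g(X) = -4/7 + 4/X
v(n) = -4 + n*(-4/7 + 4/n) (v(n) = (-4/7 + 4/n)*n - 4 = n*(-4/7 + 4/n) - 4 = -4 + n*(-4/7 + 4/n))
v(5)*(-1349) - 1*29824 = -4/7*5*(-1349) - 1*29824 = -20/7*(-1349) - 29824 = 26980/7 - 29824 = -181788/7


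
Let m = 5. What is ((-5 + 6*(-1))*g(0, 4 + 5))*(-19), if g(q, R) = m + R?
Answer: 2926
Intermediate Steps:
g(q, R) = 5 + R
((-5 + 6*(-1))*g(0, 4 + 5))*(-19) = ((-5 + 6*(-1))*(5 + (4 + 5)))*(-19) = ((-5 - 6)*(5 + 9))*(-19) = -11*14*(-19) = -154*(-19) = 2926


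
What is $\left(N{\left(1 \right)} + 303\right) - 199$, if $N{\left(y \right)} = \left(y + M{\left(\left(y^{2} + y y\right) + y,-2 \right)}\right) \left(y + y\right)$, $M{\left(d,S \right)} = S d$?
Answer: $94$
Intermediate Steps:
$N{\left(y \right)} = 2 y \left(- y - 4 y^{2}\right)$ ($N{\left(y \right)} = \left(y - 2 \left(\left(y^{2} + y y\right) + y\right)\right) \left(y + y\right) = \left(y - 2 \left(\left(y^{2} + y^{2}\right) + y\right)\right) 2 y = \left(y - 2 \left(2 y^{2} + y\right)\right) 2 y = \left(y - 2 \left(y + 2 y^{2}\right)\right) 2 y = \left(y - \left(2 y + 4 y^{2}\right)\right) 2 y = \left(- y - 4 y^{2}\right) 2 y = 2 y \left(- y - 4 y^{2}\right)$)
$\left(N{\left(1 \right)} + 303\right) - 199 = \left(1^{2} \left(-2 - 8\right) + 303\right) - 199 = \left(1 \left(-2 - 8\right) + 303\right) - 199 = \left(1 \left(-10\right) + 303\right) - 199 = \left(-10 + 303\right) - 199 = 293 - 199 = 94$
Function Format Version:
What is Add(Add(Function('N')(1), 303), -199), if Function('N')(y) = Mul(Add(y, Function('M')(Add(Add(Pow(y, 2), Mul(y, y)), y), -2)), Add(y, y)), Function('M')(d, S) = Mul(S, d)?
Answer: 94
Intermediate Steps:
Function('N')(y) = Mul(2, y, Add(Mul(-1, y), Mul(-4, Pow(y, 2)))) (Function('N')(y) = Mul(Add(y, Mul(-2, Add(Add(Pow(y, 2), Mul(y, y)), y))), Add(y, y)) = Mul(Add(y, Mul(-2, Add(Add(Pow(y, 2), Pow(y, 2)), y))), Mul(2, y)) = Mul(Add(y, Mul(-2, Add(Mul(2, Pow(y, 2)), y))), Mul(2, y)) = Mul(Add(y, Mul(-2, Add(y, Mul(2, Pow(y, 2))))), Mul(2, y)) = Mul(Add(y, Add(Mul(-4, Pow(y, 2)), Mul(-2, y))), Mul(2, y)) = Mul(Add(Mul(-1, y), Mul(-4, Pow(y, 2))), Mul(2, y)) = Mul(2, y, Add(Mul(-1, y), Mul(-4, Pow(y, 2)))))
Add(Add(Function('N')(1), 303), -199) = Add(Add(Mul(Pow(1, 2), Add(-2, Mul(-8, 1))), 303), -199) = Add(Add(Mul(1, Add(-2, -8)), 303), -199) = Add(Add(Mul(1, -10), 303), -199) = Add(Add(-10, 303), -199) = Add(293, -199) = 94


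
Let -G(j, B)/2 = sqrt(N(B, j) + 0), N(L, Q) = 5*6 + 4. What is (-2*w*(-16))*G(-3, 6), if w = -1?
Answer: 64*sqrt(34) ≈ 373.18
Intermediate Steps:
N(L, Q) = 34 (N(L, Q) = 30 + 4 = 34)
G(j, B) = -2*sqrt(34) (G(j, B) = -2*sqrt(34 + 0) = -2*sqrt(34))
(-2*w*(-16))*G(-3, 6) = (-2*(-1)*(-16))*(-2*sqrt(34)) = (2*(-16))*(-2*sqrt(34)) = -(-64)*sqrt(34) = 64*sqrt(34)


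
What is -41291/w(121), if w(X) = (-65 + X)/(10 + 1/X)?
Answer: -7143343/968 ≈ -7379.5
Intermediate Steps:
w(X) = (-65 + X)/(10 + 1/X)
-41291/w(121) = -41291*(1 + 10*121)/(121*(-65 + 121)) = -41291/(121*56/(1 + 1210)) = -41291/(121*56/1211) = -41291/(121*(1/1211)*56) = -41291/968/173 = -41291*173/968 = -7143343/968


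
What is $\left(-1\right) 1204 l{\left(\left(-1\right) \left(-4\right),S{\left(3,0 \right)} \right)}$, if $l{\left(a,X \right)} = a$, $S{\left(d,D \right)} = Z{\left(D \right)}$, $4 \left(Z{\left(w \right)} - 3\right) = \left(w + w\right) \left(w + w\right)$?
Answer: $-4816$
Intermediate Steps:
$Z{\left(w \right)} = 3 + w^{2}$ ($Z{\left(w \right)} = 3 + \frac{\left(w + w\right) \left(w + w\right)}{4} = 3 + \frac{2 w 2 w}{4} = 3 + \frac{4 w^{2}}{4} = 3 + w^{2}$)
$S{\left(d,D \right)} = 3 + D^{2}$
$\left(-1\right) 1204 l{\left(\left(-1\right) \left(-4\right),S{\left(3,0 \right)} \right)} = \left(-1\right) 1204 \left(\left(-1\right) \left(-4\right)\right) = \left(-1204\right) 4 = -4816$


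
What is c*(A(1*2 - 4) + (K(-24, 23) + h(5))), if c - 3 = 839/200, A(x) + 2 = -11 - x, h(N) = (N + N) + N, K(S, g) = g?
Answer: 38853/200 ≈ 194.26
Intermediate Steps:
h(N) = 3*N (h(N) = 2*N + N = 3*N)
A(x) = -13 - x (A(x) = -2 + (-11 - x) = -13 - x)
c = 1439/200 (c = 3 + 839/200 = 1439/200 ≈ 7.1950)
c*(A(1*2 - 4) + (K(-24, 23) + h(5))) = 1439*((-13 - (1*2 - 4)) + (23 + 3*5))/200 = 1439*((-13 - (2 - 4)) + (23 + 15))/200 = 1439*((-13 - 1*(-2)) + 38)/200 = 1439*((-13 + 2) + 38)/200 = 1439*(-11 + 38)/200 = (1439/200)*27 = 38853/200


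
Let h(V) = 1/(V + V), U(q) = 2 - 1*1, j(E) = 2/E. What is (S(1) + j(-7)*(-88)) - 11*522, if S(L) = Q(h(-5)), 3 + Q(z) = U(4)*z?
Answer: -400397/70 ≈ -5720.0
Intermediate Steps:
U(q) = 1 (U(q) = 2 - 1 = 1)
h(V) = 1/(2*V)
Q(z) = -3 + z (Q(z) = -3 + 1*z = -3 + z)
S(L) = -31/10 (S(L) = -3 + (½)/(-5) = -3 + (½)*(-⅕) = -3 - ⅒ = -31/10)
(S(1) + j(-7)*(-88)) - 11*522 = (-31/10 + (2/(-7))*(-88)) - 11*522 = (-31/10 + (2*(-⅐))*(-88)) - 1*5742 = (-31/10 - 2/7*(-88)) - 5742 = (-31/10 + 176/7) - 5742 = 1543/70 - 5742 = -400397/70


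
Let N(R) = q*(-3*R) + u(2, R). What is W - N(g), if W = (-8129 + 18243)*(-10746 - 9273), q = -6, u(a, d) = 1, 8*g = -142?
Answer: -404943695/2 ≈ -2.0247e+8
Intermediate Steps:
g = -71/4 (g = (⅛)*(-142) = -71/4 ≈ -17.750)
W = -202472166 (W = 10114*(-20019) = -202472166)
N(R) = 1 + 18*R (N(R) = -(-18)*R + 1 = 18*R + 1 = 1 + 18*R)
W - N(g) = -202472166 - (1 + 18*(-71/4)) = -202472166 - (1 - 639/2) = -202472166 - 1*(-637/2) = -202472166 + 637/2 = -404943695/2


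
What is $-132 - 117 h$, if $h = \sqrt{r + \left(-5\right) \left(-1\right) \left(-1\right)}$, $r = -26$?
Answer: $-132 - 117 i \sqrt{31} \approx -132.0 - 651.43 i$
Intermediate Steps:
$h = i \sqrt{31}$ ($h = \sqrt{-26 + \left(-5\right) \left(-1\right) \left(-1\right)} = \sqrt{-26 + 5 \left(-1\right)} = \sqrt{-26 - 5} = \sqrt{-31} = i \sqrt{31} \approx 5.5678 i$)
$-132 - 117 h = -132 - 117 i \sqrt{31}$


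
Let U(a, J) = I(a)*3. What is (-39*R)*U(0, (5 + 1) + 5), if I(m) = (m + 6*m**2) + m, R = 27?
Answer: 0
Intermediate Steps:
I(m) = 2*m + 6*m**2
U(a, J) = 6*a*(1 + 3*a) (U(a, J) = (2*a*(1 + 3*a))*3 = 6*a*(1 + 3*a))
(-39*R)*U(0, (5 + 1) + 5) = (-39*27)*(6*0*(1 + 3*0)) = -6318*0*(1 + 0) = -6318*0 = -1053*0 = 0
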